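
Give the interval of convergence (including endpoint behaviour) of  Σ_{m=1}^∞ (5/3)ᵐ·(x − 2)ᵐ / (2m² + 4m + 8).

[7/5, 13/5]

Apply the ratio test: |a_{m+1}| / |a_m| = [(2m² + 4m + 8)/(2(m+1)² + 4(m+1) + 8)] · 5/3, which tends to 5/3 as m → ∞.
Convergence for |x − 2| · 5/3 < 1, i.e. |x − 2| < 3/5. So R = 3/5.
When x = 13/5, the terms are on the order of 1/m², so the series converges absolutely by comparison with the p-series (p = 2 > 1).
At x = 7/5: the series is dominated by a constant times Σ 1/m², which converges (p = 2 > 1).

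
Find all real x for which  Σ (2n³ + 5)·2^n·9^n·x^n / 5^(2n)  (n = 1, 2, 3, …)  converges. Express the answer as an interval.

(-25/18, 25/18)

Apply the ratio test: |a_{n+1}| / |a_n| = [(2(n+1)³ + 5)/(2n³ + 5)] · 2·9/25, which tends to 18/25 as n → ∞.
Hence the series converges for |x| < 1/(18/25) = 25/18, so the radius of convergence is 25/18.
Check x = 25/18: the terms do not tend to 0, so the series diverges.
Check x = -25/18: the terms do not tend to 0, so the series diverges.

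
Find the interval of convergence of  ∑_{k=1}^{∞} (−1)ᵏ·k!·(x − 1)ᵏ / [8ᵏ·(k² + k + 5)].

Apply the ratio test: |a_{k+1}| / |a_k| = (k+1) · 1/8 · (k² + k + 5)/((k+1)² + (k+1) + 5), which tends to ∞ as k → ∞.
Since the ratio → ∞, the series diverges for every x ≠ 1, and R = 0.

{1}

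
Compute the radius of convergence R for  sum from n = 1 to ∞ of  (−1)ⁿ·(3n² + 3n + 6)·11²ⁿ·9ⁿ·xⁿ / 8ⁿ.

Ratio test: |a_{n+1}/a_n| = [(3(n+1)² + 3(n+1) + 6)/(3n² + 3n + 6)] · 121·9/8 → 1089/8 as n → ∞.
The series converges when 1089/8 · |x| < 1, giving R = 8/1089.

R = 8/1089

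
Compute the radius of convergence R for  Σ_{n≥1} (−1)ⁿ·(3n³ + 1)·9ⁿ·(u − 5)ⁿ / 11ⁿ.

R = 11/9

The ratio of consecutive coefficients is [(3(n+1)³ + 1)/(3n³ + 1)] · 9/11 → 9/11.
Hence the series converges for |u − 5| < 1/(9/11) = 11/9, so the radius of convergence is 11/9.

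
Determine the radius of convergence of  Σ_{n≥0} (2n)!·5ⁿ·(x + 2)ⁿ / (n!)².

The ratio of consecutive coefficients is (2n+1)·(2n+2)/(n+1)² · 5 → 20.
Hence the series converges for |x + 2| < 1/(20) = 1/20, so the radius of convergence is 1/20.

R = 1/20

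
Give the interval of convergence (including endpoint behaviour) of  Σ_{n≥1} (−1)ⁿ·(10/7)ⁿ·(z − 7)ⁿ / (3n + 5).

Ratio test: |a_{n+1}/a_n| = [(3n + 5)/(3(n+1) + 5)] · 10/7 → 10/7 as n → ∞.
Convergence for |z − 7| · 10/7 < 1, i.e. |z − 7| < 7/10. So R = 7/10.
Endpoint z = 77/10: an alternating series whose terms decrease to 0 in absolute value, so it converges by the Leibniz criterion.
Check z = 63/10: the terms behave like c/n; limit comparison with the harmonic series gives divergence.

(63/10, 77/10]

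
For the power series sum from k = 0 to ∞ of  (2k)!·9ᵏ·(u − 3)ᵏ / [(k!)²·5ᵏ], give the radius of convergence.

R = 5/36

The ratio of consecutive coefficients is (2k+1)·(2k+2)/(k+1)² · 9/5 → 36/5.
Convergence for |u − 3| · 36/5 < 1, i.e. |u − 3| < 5/36. So R = 5/36.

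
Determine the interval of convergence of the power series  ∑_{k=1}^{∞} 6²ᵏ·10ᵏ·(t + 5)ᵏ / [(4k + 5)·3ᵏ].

[-601/120, -599/120)

Ratio test: |a_{k+1}/a_k| = [(4k + 5)/(4(k+1) + 5)] · 36·10/3 → 120 as k → ∞.
The series converges when 120 · |t + 5| < 1, giving R = 1/120.
Check t = -599/120: the terms are asymptotic to a nonzero constant times 1/k, so the series diverges by limit comparison with Σ 1/k.
When t = -601/120, an alternating series whose terms decrease to 0 in absolute value, so it converges by the Leibniz criterion.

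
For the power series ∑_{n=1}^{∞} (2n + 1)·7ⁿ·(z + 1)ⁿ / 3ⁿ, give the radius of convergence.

R = 3/7

Ratio test: |a_{n+1}/a_n| = [(2(n+1) + 1)/(2n + 1)] · 7/3 → 7/3 as n → ∞.
Convergence for |z + 1| · 7/3 < 1, i.e. |z + 1| < 3/7. So R = 3/7.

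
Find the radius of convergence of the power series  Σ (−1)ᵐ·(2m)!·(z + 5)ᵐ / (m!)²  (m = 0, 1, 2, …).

The ratio of consecutive coefficients is (2m+1)·(2m+2)/(m+1)² → 4.
The series converges when 4 · |z + 5| < 1, giving R = 1/4.

R = 1/4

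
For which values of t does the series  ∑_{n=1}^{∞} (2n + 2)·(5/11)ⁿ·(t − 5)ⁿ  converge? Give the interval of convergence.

Ratio test: |a_{n+1}/a_n| = [(2(n+1) + 2)/(2n + 2)] · 5/11 → 5/11 as n → ∞.
Convergence for |t − 5| · 5/11 < 1, i.e. |t − 5| < 11/5. So R = 11/5.
Check t = 36/5: the n-th term does not approach 0; divergence by the term test.
At t = 14/5: the n-th term does not approach 0; divergence by the term test.

(14/5, 36/5)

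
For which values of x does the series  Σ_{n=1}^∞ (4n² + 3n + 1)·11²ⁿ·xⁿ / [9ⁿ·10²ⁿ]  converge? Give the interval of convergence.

(-900/121, 900/121)

Ratio test: |a_{n+1}/a_n| = [(4(n+1)² + 3(n+1) + 1)/(4n² + 3n + 1)] · 121/(9·100) → 121/900 as n → ∞.
Convergence for |x| · 121/900 < 1, i.e. |x| < 900/121. So R = 900/121.
Endpoint x = 900/121: the n-th term does not approach 0; divergence by the term test.
When x = -900/121, the terms have absolute value of order n², which does not tend to 0, so the series diverges by the divergence test.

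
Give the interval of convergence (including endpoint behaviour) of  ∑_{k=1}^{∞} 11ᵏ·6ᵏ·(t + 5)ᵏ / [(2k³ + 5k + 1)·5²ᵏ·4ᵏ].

[-215/33, -115/33]

Apply the ratio test: |a_{k+1}| / |a_k| = [(2k³ + 5k + 1)/(2(k+1)³ + 5(k+1) + 1)] · 11·6/(25·4), which tends to 33/50 as k → ∞.
Thus R = 1/(33/50) = 50/33.
At t = -115/33: absolute convergence follows by limit comparison with Σ 1/k³.
When t = -215/33, the series is dominated by a constant times Σ 1/k³, which converges (p = 3 > 1).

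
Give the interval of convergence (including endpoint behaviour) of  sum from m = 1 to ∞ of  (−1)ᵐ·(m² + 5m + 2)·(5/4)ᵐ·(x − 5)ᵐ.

(21/5, 29/5)

The ratio of consecutive coefficients is [((m+1)² + 5(m+1) + 2)/(m² + 5m + 2)] · 5/4 → 5/4.
The series converges when 5/4 · |x − 5| < 1, giving R = 4/5.
At x = 29/5: the m-th term does not approach 0; divergence by the term test.
Endpoint x = 21/5: the terms have absolute value of order m², which does not tend to 0, so the series diverges by the divergence test.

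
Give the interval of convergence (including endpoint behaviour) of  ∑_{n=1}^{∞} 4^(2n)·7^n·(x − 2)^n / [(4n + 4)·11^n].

[213/112, 235/112)

Apply the ratio test: |a_{n+1}| / |a_n| = [(4n + 4)/(4(n+1) + 4)] · 16·7/11, which tends to 112/11 as n → ∞.
Thus R = 1/(112/11) = 11/112.
When x = 235/112, comparison with the harmonic series Σ 1/n shows the series diverges.
Check x = 213/112: convergence follows from the alternating series test (terms decrease monotonically to 0).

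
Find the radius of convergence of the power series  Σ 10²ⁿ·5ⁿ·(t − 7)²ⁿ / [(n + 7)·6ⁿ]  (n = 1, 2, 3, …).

The ratio of consecutive coefficients is [(n + 7)/((n+1) + 7)] · 100·5/6 → 250/3.
Successive powers of (t − 7) differ by 2, so the series converges when |t − 7|² · 250/3 < 1, i.e. |t − 7| < √(3/250). So R = √30/50.

R = √30/50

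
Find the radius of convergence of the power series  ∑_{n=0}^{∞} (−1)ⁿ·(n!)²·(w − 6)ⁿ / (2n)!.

By the ratio test, |a_{n+1}/a_n| = (n+1)²/[(2n+1)·(2n+2)] → 1/4.
Hence the series converges for |w − 6| < 1/(1/4) = 4, so the radius of convergence is 4.

R = 4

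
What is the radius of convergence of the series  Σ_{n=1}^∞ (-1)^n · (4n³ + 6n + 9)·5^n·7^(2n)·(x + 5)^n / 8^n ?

R = 8/245

By the ratio test, |a_{n+1}/a_n| = [(4(n+1)³ + 6(n+1) + 9)/(4n³ + 6n + 9)] · 5·49/8 → 245/8.
Thus R = 1/(245/8) = 8/245.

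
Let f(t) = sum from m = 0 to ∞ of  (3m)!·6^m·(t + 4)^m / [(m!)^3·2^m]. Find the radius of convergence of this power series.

R = 1/81

Apply the ratio test: |a_{m+1}| / |a_m| = (3m+1)·(3m+2)·(3m+3)/(m+1)³ · 6/2, which tends to 81 as m → ∞.
Hence the series converges for |t + 4| < 1/(81) = 1/81, so the radius of convergence is 1/81.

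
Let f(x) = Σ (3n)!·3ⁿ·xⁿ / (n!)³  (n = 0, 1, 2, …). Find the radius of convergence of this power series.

R = 1/81

Ratio test: |a_{n+1}/a_n| = (3n+1)·(3n+2)·(3n+3)/(n+1)³ · 3 → 81 as n → ∞.
Convergence for |x| · 81 < 1, i.e. |x| < 1/81. So R = 1/81.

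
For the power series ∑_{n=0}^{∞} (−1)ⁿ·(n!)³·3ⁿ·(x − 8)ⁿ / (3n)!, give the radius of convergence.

Ratio test: |a_{n+1}/a_n| = (n+1)³/[(3n+1)·(3n+2)·(3n+3)] · 3 → 1/9 as n → ∞.
Hence the series converges for |x − 8| < 1/(1/9) = 9, so the radius of convergence is 9.

R = 9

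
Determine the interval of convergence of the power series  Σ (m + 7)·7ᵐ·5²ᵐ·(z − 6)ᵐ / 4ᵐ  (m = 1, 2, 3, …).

(1046/175, 1054/175)

The ratio of consecutive coefficients is [((m+1) + 7)/(m + 7)] · 7·25/4 → 175/4.
Thus R = 1/(175/4) = 4/175.
Endpoint z = 1054/175: the m-th term does not approach 0; divergence by the term test.
At z = 1046/175: the terms do not tend to 0, so the series diverges.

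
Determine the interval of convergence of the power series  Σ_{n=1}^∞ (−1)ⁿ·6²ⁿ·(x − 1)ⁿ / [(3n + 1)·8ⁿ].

Apply the ratio test: |a_{n+1}| / |a_n| = [(3n + 1)/(3(n+1) + 1)] · 36/8, which tends to 9/2 as n → ∞.
Convergence for |x − 1| · 9/2 < 1, i.e. |x − 1| < 2/9. So R = 2/9.
When x = 11/9, the terms alternate in sign and decrease monotonically to 0 in absolute value (size ~ c/n), so the alternating series test gives convergence.
Endpoint x = 7/9: the terms are asymptotic to a nonzero constant times 1/n, so the series diverges by limit comparison with Σ 1/n.

(7/9, 11/9]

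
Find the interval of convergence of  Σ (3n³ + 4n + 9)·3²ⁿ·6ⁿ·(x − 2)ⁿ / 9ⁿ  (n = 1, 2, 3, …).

(11/6, 13/6)

By the ratio test, |a_{n+1}/a_n| = [(3(n+1)³ + 4(n+1) + 9)/(3n³ + 4n + 9)] · 9·6/9 → 6.
Hence the series converges for |x − 2| < 1/(6) = 1/6, so the radius of convergence is 1/6.
At x = 13/6: the terms have absolute value of order n³, which does not tend to 0, so the series diverges by the divergence test.
Check x = 11/6: the n-th term does not approach 0; divergence by the term test.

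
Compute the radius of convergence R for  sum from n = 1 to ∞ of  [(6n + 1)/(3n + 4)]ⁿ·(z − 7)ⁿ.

R = 1/2

Root test: |a_n|^(1/n) = (6n + 1)/(3n + 4) → 2.
Hence the series converges for |z − 7| < 1/(2) = 1/2, so the radius of convergence is 1/2.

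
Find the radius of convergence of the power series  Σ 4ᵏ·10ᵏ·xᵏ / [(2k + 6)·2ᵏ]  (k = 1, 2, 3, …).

By the ratio test, |a_{k+1}/a_k| = [(2k + 6)/(2(k+1) + 6)] · 4·10/2 → 20.
Convergence for |x| · 20 < 1, i.e. |x| < 1/20. So R = 1/20.

R = 1/20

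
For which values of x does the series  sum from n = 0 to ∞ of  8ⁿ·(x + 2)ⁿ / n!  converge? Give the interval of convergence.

Apply the ratio test: |a_{n+1}| / |a_n| = 8 · 1/(n+1), which tends to 0 as n → ∞.
The limit is 0, so the series converges for all x; R = ∞.

(−∞, ∞)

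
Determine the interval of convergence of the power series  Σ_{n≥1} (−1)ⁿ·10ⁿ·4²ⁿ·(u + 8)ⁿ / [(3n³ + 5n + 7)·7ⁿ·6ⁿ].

By the ratio test, |a_{n+1}/a_n| = [(3n³ + 5n + 7)/(3(n+1)³ + 5(n+1) + 7)] · 10·16/(7·6) → 80/21.
Thus R = 1/(80/21) = 21/80.
At u = -619/80: the terms are on the order of 1/n³, so the series converges absolutely by comparison with the p-series (p = 3 > 1).
Check u = -661/80: absolute convergence follows by limit comparison with Σ 1/n³.

[-661/80, -619/80]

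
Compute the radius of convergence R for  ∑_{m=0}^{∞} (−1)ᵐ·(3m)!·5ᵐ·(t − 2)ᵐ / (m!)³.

By the ratio test, |a_{m+1}/a_m| = (3m+1)·(3m+2)·(3m+3)/(m+1)³ · 5 → 135.
Convergence for |t − 2| · 135 < 1, i.e. |t − 2| < 1/135. So R = 1/135.

R = 1/135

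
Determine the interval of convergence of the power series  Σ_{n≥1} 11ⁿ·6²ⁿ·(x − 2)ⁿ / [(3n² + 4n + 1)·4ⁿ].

[197/99, 199/99]

Apply the ratio test: |a_{n+1}| / |a_n| = [(3n² + 4n + 1)/(3(n+1)² + 4(n+1) + 1)] · 11·36/4, which tends to 99 as n → ∞.
Convergence for |x − 2| · 99 < 1, i.e. |x − 2| < 1/99. So R = 1/99.
When x = 199/99, absolute convergence follows by limit comparison with Σ 1/n².
At x = 197/99: the series is dominated by a constant times Σ 1/n², which converges (p = 2 > 1).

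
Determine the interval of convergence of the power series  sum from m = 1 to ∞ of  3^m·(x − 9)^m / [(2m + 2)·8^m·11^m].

The ratio of consecutive coefficients is [(2m + 2)/(2(m+1) + 2)] · 3/(8·11) → 3/88.
Convergence for |x − 9| · 3/88 < 1, i.e. |x − 9| < 88/3. So R = 88/3.
When x = 115/3, comparison with the harmonic series Σ 1/m shows the series diverges.
Check x = -61/3: convergence follows from the alternating series test (terms decrease monotonically to 0).

[-61/3, 115/3)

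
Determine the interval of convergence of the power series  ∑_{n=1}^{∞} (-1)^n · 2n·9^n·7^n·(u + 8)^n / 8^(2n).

(-568/63, -440/63)

The ratio of consecutive coefficients is [2(n+1)/2n] · 9·7/64 → 63/64.
Thus R = 1/(63/64) = 64/63.
At u = -440/63: the n-th term does not approach 0; divergence by the term test.
Endpoint u = -568/63: the terms have absolute value of order n, which does not tend to 0, so the series diverges by the divergence test.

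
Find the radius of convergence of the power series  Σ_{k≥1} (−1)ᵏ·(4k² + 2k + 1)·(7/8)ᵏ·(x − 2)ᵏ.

Ratio test: |a_{k+1}/a_k| = [(4(k+1)² + 2(k+1) + 1)/(4k² + 2k + 1)] · 7/8 → 7/8 as k → ∞.
Thus R = 1/(7/8) = 8/7.

R = 8/7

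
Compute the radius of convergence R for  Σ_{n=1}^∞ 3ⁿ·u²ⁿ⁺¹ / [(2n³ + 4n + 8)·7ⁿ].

Ratio test: |a_{n+1}/a_n| = [(2n³ + 4n + 8)/(2(n+1)³ + 4(n+1) + 8)] · 3/7 → 3/7 as n → ∞.
Writing y = u², the series in y has radius 7/3, so |u| < √(7/3) and R = √21/3.

R = √21/3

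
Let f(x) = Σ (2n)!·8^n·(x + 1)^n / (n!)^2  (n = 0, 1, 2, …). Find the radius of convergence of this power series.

Apply the ratio test: |a_{n+1}| / |a_n| = (2n+1)·(2n+2)/(n+1)² · 8, which tends to 32 as n → ∞.
Convergence for |x + 1| · 32 < 1, i.e. |x + 1| < 1/32. So R = 1/32.

R = 1/32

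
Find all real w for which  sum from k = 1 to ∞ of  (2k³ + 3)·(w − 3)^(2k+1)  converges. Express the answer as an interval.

Ratio test: |a_{k+1}/a_k| = (2(k+1)³ + 3)/(2k³ + 3) → 1 as k → ∞.
Successive powers of (w − 3) differ by 2, so the series converges when |w − 3|² · 1 < 1, i.e. |w − 3| < √(1) = 1. So R = 1.
Check w = 4: the terms do not tend to 0, so the series diverges.
When w = 2, the terms do not tend to 0, so the series diverges.

(2, 4)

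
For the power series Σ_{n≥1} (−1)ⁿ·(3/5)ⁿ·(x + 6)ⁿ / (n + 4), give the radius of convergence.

By the ratio test, |a_{n+1}/a_n| = [(n + 4)/((n+1) + 4)] · 3/5 → 3/5.
Convergence for |x + 6| · 3/5 < 1, i.e. |x + 6| < 5/3. So R = 5/3.

R = 5/3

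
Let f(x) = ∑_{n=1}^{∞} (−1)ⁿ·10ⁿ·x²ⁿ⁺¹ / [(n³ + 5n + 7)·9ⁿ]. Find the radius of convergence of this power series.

Ratio test: |a_{n+1}/a_n| = [(n³ + 5n + 7)/((n+1)³ + 5(n+1) + 7)] · 10/9 → 10/9 as n → ∞.
Successive powers of x differ by 2, so the series converges when |x|² · 10/9 < 1, i.e. |x| < √(9/10). So R = 3√10/10.

R = 3√10/10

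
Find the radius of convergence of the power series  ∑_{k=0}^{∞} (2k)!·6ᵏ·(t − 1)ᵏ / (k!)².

Ratio test: |a_{k+1}/a_k| = (2k+1)·(2k+2)/(k+1)² · 6 → 24 as k → ∞.
Convergence for |t − 1| · 24 < 1, i.e. |t − 1| < 1/24. So R = 1/24.

R = 1/24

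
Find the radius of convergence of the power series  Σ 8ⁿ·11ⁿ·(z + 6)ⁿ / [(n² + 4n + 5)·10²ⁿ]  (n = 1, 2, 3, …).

R = 25/22

Ratio test: |a_{n+1}/a_n| = [(n² + 4n + 5)/((n+1)² + 4(n+1) + 5)] · 8·11/100 → 22/25 as n → ∞.
Hence the series converges for |z + 6| < 1/(22/25) = 25/22, so the radius of convergence is 25/22.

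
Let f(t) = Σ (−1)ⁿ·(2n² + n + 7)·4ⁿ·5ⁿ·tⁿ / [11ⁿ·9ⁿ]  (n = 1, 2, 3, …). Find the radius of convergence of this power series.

By the ratio test, |a_{n+1}/a_n| = [(2(n+1)² + (n+1) + 7)/(2n² + n + 7)] · 4·5/(11·9) → 20/99.
The series converges when 20/99 · |t| < 1, giving R = 99/20.

R = 99/20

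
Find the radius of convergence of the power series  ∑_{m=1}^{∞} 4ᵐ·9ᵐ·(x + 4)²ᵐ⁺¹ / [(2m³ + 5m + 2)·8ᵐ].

Apply the ratio test: |a_{m+1}| / |a_m| = [(2m³ + 5m + 2)/(2(m+1)³ + 5(m+1) + 2)] · 4·9/8, which tends to 9/2 as m → ∞.
Since the exponent of (x + 4) increases by 2 each term, convergence requires |x + 4|² < 2/9, hence R = √2/3.

R = √2/3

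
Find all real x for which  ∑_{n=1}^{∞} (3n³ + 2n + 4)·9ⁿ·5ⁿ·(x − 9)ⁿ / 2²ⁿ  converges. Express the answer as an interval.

(401/45, 409/45)

By the ratio test, |a_{n+1}/a_n| = [(3(n+1)³ + 2(n+1) + 4)/(3n³ + 2n + 4)] · 9·5/4 → 45/4.
The series converges when 45/4 · |x − 9| < 1, giving R = 4/45.
At x = 409/45: the n-th term does not approach 0; divergence by the term test.
Check x = 401/45: the n-th term does not approach 0; divergence by the term test.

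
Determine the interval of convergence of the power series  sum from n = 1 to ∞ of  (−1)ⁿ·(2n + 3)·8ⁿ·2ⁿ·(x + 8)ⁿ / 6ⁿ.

(-67/8, -61/8)

By the ratio test, |a_{n+1}/a_n| = [(2(n+1) + 3)/(2n + 3)] · 8·2/6 → 8/3.
The series converges when 8/3 · |x + 8| < 1, giving R = 3/8.
When x = -61/8, the terms have absolute value of order n, which does not tend to 0, so the series diverges by the divergence test.
When x = -67/8, the terms do not tend to 0, so the series diverges.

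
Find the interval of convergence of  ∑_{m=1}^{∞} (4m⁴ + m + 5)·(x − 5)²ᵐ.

The ratio of consecutive coefficients is (4(m+1)⁴ + (m+1) + 5)/(4m⁴ + m + 5) → 1.
Since the exponent of (x − 5) increases by 2 each term, convergence requires |x − 5|² < 1, hence R = 1.
Check x = 6: the terms have absolute value of order m⁴, which does not tend to 0, so the series diverges by the divergence test.
Endpoint x = 4: the terms do not tend to 0, so the series diverges.

(4, 6)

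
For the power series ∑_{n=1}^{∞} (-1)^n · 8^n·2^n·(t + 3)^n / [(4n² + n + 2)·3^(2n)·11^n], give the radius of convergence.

R = 99/16

By the ratio test, |a_{n+1}/a_n| = [(4n² + n + 2)/(4(n+1)² + (n+1) + 2)] · 8·2/(9·11) → 16/99.
Hence the series converges for |t + 3| < 1/(16/99) = 99/16, so the radius of convergence is 99/16.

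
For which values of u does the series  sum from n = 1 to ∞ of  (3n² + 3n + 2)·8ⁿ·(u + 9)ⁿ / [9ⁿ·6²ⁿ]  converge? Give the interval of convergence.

Apply the ratio test: |a_{n+1}| / |a_n| = [(3(n+1)² + 3(n+1) + 2)/(3n² + 3n + 2)] · 8/(9·36), which tends to 2/81 as n → ∞.
The series converges when 2/81 · |u + 9| < 1, giving R = 81/2.
At u = 63/2: the terms have absolute value of order n², which does not tend to 0, so the series diverges by the divergence test.
Check u = -99/2: the n-th term does not approach 0; divergence by the term test.

(-99/2, 63/2)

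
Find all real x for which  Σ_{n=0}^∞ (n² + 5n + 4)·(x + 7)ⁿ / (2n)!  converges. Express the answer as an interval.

Apply the ratio test: |a_{n+1}| / |a_n| = ((n+1)² + 5(n+1) + 4)/(n² + 5n + 4) · 1/[(2n+1)·(2n+2)], which tends to 0 as n → ∞.
Since the limit is 0 < 1 for every x, the series converges on all of ℝ and R = ∞.

(−∞, ∞)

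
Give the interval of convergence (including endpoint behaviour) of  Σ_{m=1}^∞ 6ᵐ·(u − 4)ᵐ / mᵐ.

(−∞, ∞)

By the Cauchy root test, |a_m|^(1/m) = 6/m → 0.
Since the m-th root of |a_m| tends to 0, the series converges for all real u; R = ∞.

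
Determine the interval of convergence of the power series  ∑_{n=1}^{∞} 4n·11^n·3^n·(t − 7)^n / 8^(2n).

(167/33, 295/33)

Apply the ratio test: |a_{n+1}| / |a_n| = [4(n+1)/4n] · 11·3/64, which tends to 33/64 as n → ∞.
Thus R = 1/(33/64) = 64/33.
At t = 295/33: the terms do not tend to 0, so the series diverges.
When t = 167/33, the terms do not tend to 0, so the series diverges.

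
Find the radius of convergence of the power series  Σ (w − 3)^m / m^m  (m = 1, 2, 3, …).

By the Cauchy root test, |a_m|^(1/m) = 1/m → 0.
The limit is 0 for every w, so R = ∞.

R = ∞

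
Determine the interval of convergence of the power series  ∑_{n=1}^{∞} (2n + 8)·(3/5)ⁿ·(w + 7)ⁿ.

(-26/3, -16/3)

By the ratio test, |a_{n+1}/a_n| = [(2(n+1) + 8)/(2n + 8)] · 3/5 → 3/5.
Thus R = 1/(3/5) = 5/3.
When w = -16/3, the terms have absolute value of order n, which does not tend to 0, so the series diverges by the divergence test.
Endpoint w = -26/3: the n-th term does not approach 0; divergence by the term test.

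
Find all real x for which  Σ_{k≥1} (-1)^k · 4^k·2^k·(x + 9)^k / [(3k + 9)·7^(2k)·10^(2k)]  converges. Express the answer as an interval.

Ratio test: |a_{k+1}/a_k| = [(3k + 9)/(3(k+1) + 9)] · 4·2/(49·100) → 2/1225 as k → ∞.
Convergence for |x + 9| · 2/1225 < 1, i.e. |x + 9| < 1225/2. So R = 1225/2.
Check x = 1207/2: convergence follows from the alternating series test (terms decrease monotonically to 0).
When x = -1243/2, comparison with the harmonic series Σ 1/k shows the series diverges.

(-1243/2, 1207/2]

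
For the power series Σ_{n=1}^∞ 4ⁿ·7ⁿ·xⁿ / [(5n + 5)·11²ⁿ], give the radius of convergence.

By the ratio test, |a_{n+1}/a_n| = [(5n + 5)/(5(n+1) + 5)] · 4·7/121 → 28/121.
Convergence for |x| · 28/121 < 1, i.e. |x| < 121/28. So R = 121/28.

R = 121/28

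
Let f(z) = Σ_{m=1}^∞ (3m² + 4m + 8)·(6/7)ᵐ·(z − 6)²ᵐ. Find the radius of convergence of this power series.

R = √42/6

By the ratio test, |a_{m+1}/a_m| = [(3(m+1)² + 4(m+1) + 8)/(3m² + 4m + 8)] · 6/7 → 6/7.
Writing y = (z − 6)², the series in y has radius 7/6, so |z − 6| < √(7/6) and R = √42/6.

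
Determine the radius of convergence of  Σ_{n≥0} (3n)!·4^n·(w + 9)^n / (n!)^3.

R = 1/108

By the ratio test, |a_{n+1}/a_n| = (3n+1)·(3n+2)·(3n+3)/(n+1)³ · 4 → 108.
The series converges when 108 · |w + 9| < 1, giving R = 1/108.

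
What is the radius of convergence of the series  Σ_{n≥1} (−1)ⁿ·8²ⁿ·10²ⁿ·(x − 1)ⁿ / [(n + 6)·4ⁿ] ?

R = 1/1600

Apply the ratio test: |a_{n+1}| / |a_n| = [(n + 6)/((n+1) + 6)] · 64·100/4, which tends to 1600 as n → ∞.
Convergence for |x − 1| · 1600 < 1, i.e. |x − 1| < 1/1600. So R = 1/1600.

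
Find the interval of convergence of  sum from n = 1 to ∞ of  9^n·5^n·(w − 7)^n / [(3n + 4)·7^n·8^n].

[259/45, 371/45)

By the ratio test, |a_{n+1}/a_n| = [(3n + 4)/(3(n+1) + 4)] · 9·5/(7·8) → 45/56.
Hence the series converges for |w − 7| < 1/(45/56) = 56/45, so the radius of convergence is 56/45.
Endpoint w = 371/45: the terms behave like c/n; limit comparison with the harmonic series gives divergence.
When w = 259/45, convergence follows from the alternating series test (terms decrease monotonically to 0).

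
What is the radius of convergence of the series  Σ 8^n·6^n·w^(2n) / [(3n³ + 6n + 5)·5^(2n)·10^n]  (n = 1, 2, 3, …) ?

Ratio test: |a_{n+1}/a_n| = [(3n³ + 6n + 5)/(3(n+1)³ + 6(n+1) + 5)] · 8·6/(25·10) → 24/125 as n → ∞.
Since the exponent of w increases by 2 each term, convergence requires |w|² < 125/24, hence R = 5√30/12.

R = 5√30/12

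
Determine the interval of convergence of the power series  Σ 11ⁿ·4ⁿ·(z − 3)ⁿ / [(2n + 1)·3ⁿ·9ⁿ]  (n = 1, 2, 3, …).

[105/44, 159/44)

The ratio of consecutive coefficients is [(2n + 1)/(2(n+1) + 1)] · 11·4/(3·9) → 44/27.
Convergence for |z − 3| · 44/27 < 1, i.e. |z − 3| < 27/44. So R = 27/44.
Check z = 159/44: the terms behave like c/n; limit comparison with the harmonic series gives divergence.
When z = 105/44, an alternating series whose terms decrease to 0 in absolute value, so it converges by the Leibniz criterion.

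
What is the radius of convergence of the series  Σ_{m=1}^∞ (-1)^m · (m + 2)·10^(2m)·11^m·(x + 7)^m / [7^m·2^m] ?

R = 7/550

The ratio of consecutive coefficients is [((m+1) + 2)/(m + 2)] · 100·11/(7·2) → 550/7.
Convergence for |x + 7| · 550/7 < 1, i.e. |x + 7| < 7/550. So R = 7/550.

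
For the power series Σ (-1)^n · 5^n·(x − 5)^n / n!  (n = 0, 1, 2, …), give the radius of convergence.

By the ratio test, |a_{n+1}/a_n| = 5 · 1/(n+1) → 0.
The limit is 0, so the series converges for all x; R = ∞.

R = ∞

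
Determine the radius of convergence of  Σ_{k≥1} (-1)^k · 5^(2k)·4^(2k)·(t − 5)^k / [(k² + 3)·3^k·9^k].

R = 27/400

By the ratio test, |a_{k+1}/a_k| = [(k² + 3)/((k+1)² + 3)] · 25·16/(3·9) → 400/27.
The series converges when 400/27 · |t − 5| < 1, giving R = 27/400.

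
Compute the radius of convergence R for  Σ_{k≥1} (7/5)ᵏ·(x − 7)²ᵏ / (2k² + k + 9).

R = √35/7

Apply the ratio test: |a_{k+1}| / |a_k| = [(2k² + k + 9)/(2(k+1)² + (k+1) + 9)] · 7/5, which tends to 7/5 as k → ∞.
Since the exponent of (x − 7) increases by 2 each term, convergence requires |x − 7|² < 5/7, hence R = √35/7.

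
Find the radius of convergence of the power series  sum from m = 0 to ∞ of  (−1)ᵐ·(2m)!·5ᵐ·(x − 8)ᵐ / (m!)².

R = 1/20

Ratio test: |a_{m+1}/a_m| = (2m+1)·(2m+2)/(m+1)² · 5 → 20 as m → ∞.
The series converges when 20 · |x − 8| < 1, giving R = 1/20.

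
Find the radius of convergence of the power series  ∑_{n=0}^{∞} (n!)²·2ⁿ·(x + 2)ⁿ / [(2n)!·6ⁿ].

Apply the ratio test: |a_{n+1}| / |a_n| = (n+1)²/[(2n+1)·(2n+2)] · 2/6, which tends to 1/12 as n → ∞.
Convergence for |x + 2| · 1/12 < 1, i.e. |x + 2| < 12. So R = 12.

R = 12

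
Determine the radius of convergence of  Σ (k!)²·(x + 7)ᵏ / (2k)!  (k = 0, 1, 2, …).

Apply the ratio test: |a_{k+1}| / |a_k| = (k+1)²/[(2k+1)·(2k+2)], which tends to 1/4 as k → ∞.
Thus R = 1/(1/4) = 4.

R = 4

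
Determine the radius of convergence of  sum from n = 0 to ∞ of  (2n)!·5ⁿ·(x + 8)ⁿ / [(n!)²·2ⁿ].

R = 1/10

The ratio of consecutive coefficients is (2n+1)·(2n+2)/(n+1)² · 5/2 → 10.
The series converges when 10 · |x + 8| < 1, giving R = 1/10.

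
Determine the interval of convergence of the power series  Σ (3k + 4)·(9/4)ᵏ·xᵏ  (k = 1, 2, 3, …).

(-4/9, 4/9)

Apply the ratio test: |a_{k+1}| / |a_k| = [(3(k+1) + 4)/(3k + 4)] · 9/4, which tends to 9/4 as k → ∞.
Hence the series converges for |x| < 1/(9/4) = 4/9, so the radius of convergence is 4/9.
At x = 4/9: the terms have absolute value of order k, which does not tend to 0, so the series diverges by the divergence test.
At x = -4/9: the terms have absolute value of order k, which does not tend to 0, so the series diverges by the divergence test.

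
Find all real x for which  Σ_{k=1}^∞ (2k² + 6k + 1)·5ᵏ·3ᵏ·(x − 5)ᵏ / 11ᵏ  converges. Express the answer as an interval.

(64/15, 86/15)

Apply the ratio test: |a_{k+1}| / |a_k| = [(2(k+1)² + 6(k+1) + 1)/(2k² + 6k + 1)] · 5·3/11, which tends to 15/11 as k → ∞.
Thus R = 1/(15/11) = 11/15.
Endpoint x = 86/15: the terms have absolute value of order k², which does not tend to 0, so the series diverges by the divergence test.
At x = 64/15: the k-th term does not approach 0; divergence by the term test.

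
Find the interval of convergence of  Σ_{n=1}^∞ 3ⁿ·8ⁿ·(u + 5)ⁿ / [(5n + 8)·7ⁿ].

[-127/24, -113/24)

By the ratio test, |a_{n+1}/a_n| = [(5n + 8)/(5(n+1) + 8)] · 3·8/7 → 24/7.
Convergence for |u + 5| · 24/7 < 1, i.e. |u + 5| < 7/24. So R = 7/24.
Check u = -113/24: the terms behave like c/n; limit comparison with the harmonic series gives divergence.
Check u = -127/24: an alternating series whose terms decrease to 0 in absolute value, so it converges by the Leibniz criterion.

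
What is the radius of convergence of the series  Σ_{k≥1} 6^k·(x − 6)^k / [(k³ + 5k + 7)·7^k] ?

Apply the ratio test: |a_{k+1}| / |a_k| = [(k³ + 5k + 7)/((k+1)³ + 5(k+1) + 7)] · 6/7, which tends to 6/7 as k → ∞.
Thus R = 1/(6/7) = 7/6.

R = 7/6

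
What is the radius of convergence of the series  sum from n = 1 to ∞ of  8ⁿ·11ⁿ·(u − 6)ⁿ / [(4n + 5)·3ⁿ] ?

By the ratio test, |a_{n+1}/a_n| = [(4n + 5)/(4(n+1) + 5)] · 8·11/3 → 88/3.
Thus R = 1/(88/3) = 3/88.

R = 3/88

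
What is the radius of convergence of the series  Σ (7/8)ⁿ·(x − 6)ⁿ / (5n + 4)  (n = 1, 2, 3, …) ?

Ratio test: |a_{n+1}/a_n| = [(5n + 4)/(5(n+1) + 4)] · 7/8 → 7/8 as n → ∞.
Thus R = 1/(7/8) = 8/7.

R = 8/7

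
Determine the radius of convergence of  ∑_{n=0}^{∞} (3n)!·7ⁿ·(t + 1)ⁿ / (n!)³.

R = 1/189

By the ratio test, |a_{n+1}/a_n| = (3n+1)·(3n+2)·(3n+3)/(n+1)³ · 7 → 189.
Thus R = 1/(189) = 1/189.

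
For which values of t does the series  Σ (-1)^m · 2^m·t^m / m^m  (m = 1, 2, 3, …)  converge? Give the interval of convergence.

By the Cauchy root test, |a_m|^(1/m) = 2/m → 0.
The limit is 0 for every t, so R = ∞.

(−∞, ∞)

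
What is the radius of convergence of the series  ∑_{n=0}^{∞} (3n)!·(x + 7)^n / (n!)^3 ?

R = 1/27

The ratio of consecutive coefficients is (3n+1)·(3n+2)·(3n+3)/(n+1)³ → 27.
Convergence for |x + 7| · 27 < 1, i.e. |x + 7| < 1/27. So R = 1/27.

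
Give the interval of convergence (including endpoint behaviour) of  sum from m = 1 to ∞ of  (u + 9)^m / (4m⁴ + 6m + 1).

[-10, -8]

The ratio of consecutive coefficients is (4m⁴ + 6m + 1)/(4(m+1)⁴ + 6(m+1) + 1) → 1.
Hence R = 1.
When u = -8, the terms are on the order of 1/m⁴, so the series converges absolutely by comparison with the p-series (p = 4 > 1).
Check u = -10: the series is dominated by a constant times Σ 1/m⁴, which converges (p = 4 > 1).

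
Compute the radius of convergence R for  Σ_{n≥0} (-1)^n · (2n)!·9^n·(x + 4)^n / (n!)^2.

By the ratio test, |a_{n+1}/a_n| = (2n+1)·(2n+2)/(n+1)² · 9 → 36.
Thus R = 1/(36) = 1/36.

R = 1/36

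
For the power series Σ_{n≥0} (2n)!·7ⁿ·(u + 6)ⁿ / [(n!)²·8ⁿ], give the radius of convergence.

Apply the ratio test: |a_{n+1}| / |a_n| = (2n+1)·(2n+2)/(n+1)² · 7/8, which tends to 7/2 as n → ∞.
The series converges when 7/2 · |u + 6| < 1, giving R = 2/7.

R = 2/7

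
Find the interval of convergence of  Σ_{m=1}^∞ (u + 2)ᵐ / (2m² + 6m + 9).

[-3, -1]

Ratio test: |a_{m+1}/a_m| = (2m² + 6m + 9)/(2(m+1)² + 6(m+1) + 9) → 1 as m → ∞.
Convergence for |u + 2| < 1, so R = 1.
Endpoint u = -1: the series is dominated by a constant times Σ 1/m², which converges (p = 2 > 1).
At u = -3: the terms are on the order of 1/m², so the series converges absolutely by comparison with the p-series (p = 2 > 1).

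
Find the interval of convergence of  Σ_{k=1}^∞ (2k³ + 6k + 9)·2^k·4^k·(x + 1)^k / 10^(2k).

Apply the ratio test: |a_{k+1}| / |a_k| = [(2(k+1)³ + 6(k+1) + 9)/(2k³ + 6k + 9)] · 2·4/100, which tends to 2/25 as k → ∞.
Hence the series converges for |x + 1| < 1/(2/25) = 25/2, so the radius of convergence is 25/2.
At x = 23/2: the terms have absolute value of order k³, which does not tend to 0, so the series diverges by the divergence test.
Endpoint x = -27/2: the k-th term does not approach 0; divergence by the term test.

(-27/2, 23/2)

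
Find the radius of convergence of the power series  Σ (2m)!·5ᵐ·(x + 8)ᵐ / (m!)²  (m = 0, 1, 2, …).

By the ratio test, |a_{m+1}/a_m| = (2m+1)·(2m+2)/(m+1)² · 5 → 20.
Hence the series converges for |x + 8| < 1/(20) = 1/20, so the radius of convergence is 1/20.

R = 1/20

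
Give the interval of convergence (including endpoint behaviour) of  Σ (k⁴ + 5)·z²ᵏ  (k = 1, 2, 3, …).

Ratio test: |a_{k+1}/a_k| = ((k+1)⁴ + 5)/(k⁴ + 5) → 1 as k → ∞.
Successive powers of z differ by 2, so the series converges when |z|² · 1 < 1, i.e. |z| < √(1) = 1. So R = 1.
When z = 1, the terms have absolute value of order k⁴, which does not tend to 0, so the series diverges by the divergence test.
At z = -1: the k-th term does not approach 0; divergence by the term test.

(-1, 1)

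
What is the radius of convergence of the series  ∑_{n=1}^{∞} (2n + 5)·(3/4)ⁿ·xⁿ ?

Ratio test: |a_{n+1}/a_n| = [(2(n+1) + 5)/(2n + 5)] · 3/4 → 3/4 as n → ∞.
Thus R = 1/(3/4) = 4/3.

R = 4/3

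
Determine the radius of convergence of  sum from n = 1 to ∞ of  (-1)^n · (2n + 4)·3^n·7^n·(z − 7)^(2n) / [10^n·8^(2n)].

R = 8√210/21

The ratio of consecutive coefficients is [(2(n+1) + 4)/(2n + 4)] · 3·7/(10·64) → 21/640.
Writing y = (z − 7)², the series in y has radius 640/21, so |z − 7| < √(640/21) and R = 8√210/21.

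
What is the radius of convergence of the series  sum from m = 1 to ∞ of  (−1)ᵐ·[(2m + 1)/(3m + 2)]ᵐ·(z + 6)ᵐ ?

Root test: |a_m|^(1/m) = (2m + 1)/(3m + 2) → 2/3.
Hence the series converges for |z + 6| < 1/(2/3) = 3/2, so the radius of convergence is 3/2.

R = 3/2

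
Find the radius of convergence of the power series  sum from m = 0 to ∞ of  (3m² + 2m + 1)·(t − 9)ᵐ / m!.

By the ratio test, |a_{m+1}/a_m| = (3(m+1)² + 2(m+1) + 1)/(3m² + 2m + 1) · 1/(m+1) → 0.
The ratio tends to 0 regardless of t, hence R = ∞.

R = ∞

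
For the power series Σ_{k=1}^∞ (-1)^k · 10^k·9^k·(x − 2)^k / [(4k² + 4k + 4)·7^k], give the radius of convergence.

R = 7/90

The ratio of consecutive coefficients is [(4k² + 4k + 4)/(4(k+1)² + 4(k+1) + 4)] · 10·9/7 → 90/7.
Thus R = 1/(90/7) = 7/90.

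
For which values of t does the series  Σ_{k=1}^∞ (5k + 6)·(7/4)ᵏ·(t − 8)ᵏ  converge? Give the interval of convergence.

The ratio of consecutive coefficients is [(5(k+1) + 6)/(5k + 6)] · 7/4 → 7/4.
The series converges when 7/4 · |t − 8| < 1, giving R = 4/7.
At t = 60/7: the terms do not tend to 0, so the series diverges.
At t = 52/7: the terms have absolute value of order k, which does not tend to 0, so the series diverges by the divergence test.

(52/7, 60/7)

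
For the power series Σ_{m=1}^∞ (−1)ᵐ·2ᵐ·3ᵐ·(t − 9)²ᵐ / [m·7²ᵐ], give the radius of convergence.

Apply the ratio test: |a_{m+1}| / |a_m| = [m/(m+1)] · 2·3/49, which tends to 6/49 as m → ∞.
Successive powers of (t − 9) differ by 2, so the series converges when |t − 9|² · 6/49 < 1, i.e. |t − 9| < √(49/6). So R = 7√6/6.

R = 7√6/6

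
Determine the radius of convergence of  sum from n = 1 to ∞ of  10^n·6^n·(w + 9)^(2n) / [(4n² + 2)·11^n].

R = √165/30

Ratio test: |a_{n+1}/a_n| = [(4n² + 2)/(4(n+1)² + 2)] · 10·6/11 → 60/11 as n → ∞.
Writing y = (w + 9)², the series in y has radius 11/60, so |w + 9| < √(11/60) and R = √165/30.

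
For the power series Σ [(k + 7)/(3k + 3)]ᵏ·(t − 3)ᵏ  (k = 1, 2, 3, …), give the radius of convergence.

Root test: |a_k|^(1/k) = (k + 7)/(3k + 3) → 1/3.
Thus R = 1/(1/3) = 3.

R = 3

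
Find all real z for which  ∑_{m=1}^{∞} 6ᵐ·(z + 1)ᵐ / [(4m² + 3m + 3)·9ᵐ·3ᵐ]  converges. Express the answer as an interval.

[-11/2, 7/2]

The ratio of consecutive coefficients is [(4m² + 3m + 3)/(4(m+1)² + 3(m+1) + 3)] · 6/(9·3) → 2/9.
The series converges when 2/9 · |z + 1| < 1, giving R = 9/2.
Check z = 7/2: absolute convergence follows by limit comparison with Σ 1/m².
When z = -11/2, the series is dominated by a constant times Σ 1/m², which converges (p = 2 > 1).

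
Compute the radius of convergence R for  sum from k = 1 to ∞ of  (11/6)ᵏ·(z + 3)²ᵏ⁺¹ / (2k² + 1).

Apply the ratio test: |a_{k+1}| / |a_k| = [(2k² + 1)/(2(k+1)² + 1)] · 11/6, which tends to 11/6 as k → ∞.
Writing y = (z + 3)², the series in y has radius 6/11, so |z + 3| < √(6/11) and R = √66/11.

R = √66/11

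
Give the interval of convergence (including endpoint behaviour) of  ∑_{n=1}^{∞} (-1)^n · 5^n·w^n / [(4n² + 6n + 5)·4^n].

[-4/5, 4/5]

By the ratio test, |a_{n+1}/a_n| = [(4n² + 6n + 5)/(4(n+1)² + 6(n+1) + 5)] · 5/4 → 5/4.
The series converges when 5/4 · |w| < 1, giving R = 4/5.
At w = 4/5: the series is dominated by a constant times Σ 1/n², which converges (p = 2 > 1).
Endpoint w = -4/5: the series is dominated by a constant times Σ 1/n², which converges (p = 2 > 1).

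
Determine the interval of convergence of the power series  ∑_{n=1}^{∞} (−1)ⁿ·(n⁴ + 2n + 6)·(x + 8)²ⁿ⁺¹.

By the ratio test, |a_{n+1}/a_n| = ((n+1)⁴ + 2(n+1) + 6)/(n⁴ + 2n + 6) → 1.
Successive powers of (x + 8) differ by 2, so the series converges when |x + 8|² · 1 < 1, i.e. |x + 8| < √(1) = 1. So R = 1.
Endpoint x = -7: the n-th term does not approach 0; divergence by the term test.
Endpoint x = -9: the terms have absolute value of order n⁴, which does not tend to 0, so the series diverges by the divergence test.

(-9, -7)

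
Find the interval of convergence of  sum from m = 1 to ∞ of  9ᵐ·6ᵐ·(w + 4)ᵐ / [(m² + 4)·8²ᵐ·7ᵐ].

[-332/27, 116/27]

Ratio test: |a_{m+1}/a_m| = [(m² + 4)/((m+1)² + 4)] · 9·6/(64·7) → 27/224 as m → ∞.
Hence the series converges for |w + 4| < 1/(27/224) = 224/27, so the radius of convergence is 224/27.
Endpoint w = 116/27: the terms are on the order of 1/m², so the series converges absolutely by comparison with the p-series (p = 2 > 1).
When w = -332/27, the terms are on the order of 1/m², so the series converges absolutely by comparison with the p-series (p = 2 > 1).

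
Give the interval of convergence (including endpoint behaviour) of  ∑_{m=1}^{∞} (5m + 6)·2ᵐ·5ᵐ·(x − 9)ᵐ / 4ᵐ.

Ratio test: |a_{m+1}/a_m| = [(5(m+1) + 6)/(5m + 6)] · 2·5/4 → 5/2 as m → ∞.
Convergence for |x − 9| · 5/2 < 1, i.e. |x − 9| < 2/5. So R = 2/5.
At x = 47/5: the m-th term does not approach 0; divergence by the term test.
Check x = 43/5: the terms have absolute value of order m, which does not tend to 0, so the series diverges by the divergence test.

(43/5, 47/5)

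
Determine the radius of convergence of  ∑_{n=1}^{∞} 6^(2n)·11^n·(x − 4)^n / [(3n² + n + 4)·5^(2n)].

By the ratio test, |a_{n+1}/a_n| = [(3n² + n + 4)/(3(n+1)² + (n+1) + 4)] · 36·11/25 → 396/25.
The series converges when 396/25 · |x − 4| < 1, giving R = 25/396.

R = 25/396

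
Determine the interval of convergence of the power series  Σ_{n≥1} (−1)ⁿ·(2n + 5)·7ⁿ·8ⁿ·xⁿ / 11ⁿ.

(-11/56, 11/56)

Ratio test: |a_{n+1}/a_n| = [(2(n+1) + 5)/(2n + 5)] · 7·8/11 → 56/11 as n → ∞.
Hence the series converges for |x| < 1/(56/11) = 11/56, so the radius of convergence is 11/56.
Check x = 11/56: the n-th term does not approach 0; divergence by the term test.
At x = -11/56: the terms have absolute value of order n, which does not tend to 0, so the series diverges by the divergence test.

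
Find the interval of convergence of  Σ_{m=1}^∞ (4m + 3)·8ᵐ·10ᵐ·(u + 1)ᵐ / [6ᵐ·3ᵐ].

(-49/40, -31/40)

The ratio of consecutive coefficients is [(4(m+1) + 3)/(4m + 3)] · 8·10/(6·3) → 40/9.
Hence the series converges for |u + 1| < 1/(40/9) = 9/40, so the radius of convergence is 9/40.
At u = -31/40: the m-th term does not approach 0; divergence by the term test.
When u = -49/40, the m-th term does not approach 0; divergence by the term test.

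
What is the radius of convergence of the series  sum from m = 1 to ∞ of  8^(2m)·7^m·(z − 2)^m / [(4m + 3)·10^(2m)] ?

R = 25/112

Ratio test: |a_{m+1}/a_m| = [(4m + 3)/(4(m+1) + 3)] · 64·7/100 → 112/25 as m → ∞.
The series converges when 112/25 · |z − 2| < 1, giving R = 25/112.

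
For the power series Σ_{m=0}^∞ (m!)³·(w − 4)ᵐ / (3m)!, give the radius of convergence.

R = 27

Apply the ratio test: |a_{m+1}| / |a_m| = (m+1)³/[(3m+1)·(3m+2)·(3m+3)], which tends to 1/27 as m → ∞.
The series converges when 1/27 · |w − 4| < 1, giving R = 27.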